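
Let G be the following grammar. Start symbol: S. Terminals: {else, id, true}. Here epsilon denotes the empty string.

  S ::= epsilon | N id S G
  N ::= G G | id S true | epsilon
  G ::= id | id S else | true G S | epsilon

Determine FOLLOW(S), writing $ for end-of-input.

FIRST(G): from G::=id we get {id}; from G::=id S else we get {id}; from G::=true G S we get {true}; from G::=epsilon we get {epsilon}. So FIRST(G) = {epsilon, id, true}.
FIRST(N): from N::=G G we get {epsilon, id, true}; from N::=id S true we get {id}; from N::=epsilon we get {epsilon}. So FIRST(N) = {epsilon, id, true}.
FIRST(S): from S::=epsilon we get {epsilon}; from S::=N id S G we get {id, true}. So FIRST(S) = {epsilon, id, true}.
FOLLOW(S) includes $ since S is the start symbol.
FOLLOW(N): in S::=N id S G, N is followed by id S G with FIRST {id}. Thus FOLLOW(N) = {id}.
FOLLOW(S): in S::=N id S G, S is followed by G with FIRST {epsilon, id, true}; in S::=N id S G, the suffix after S is nullable (adds nothing new); in N::=id S true, S is followed by true with FIRST {true}; in G::=id S else, S is followed by else with FIRST {else}; in G::=true G S, the suffix after S is empty, so FOLLOW(S) ⊇ FOLLOW(G) = {$, else, id, true}. Thus FOLLOW(S) = {$, else, id, true}.
FOLLOW(G): in S::=N id S G, the suffix after G is empty, so FOLLOW(G) ⊇ FOLLOW(S) = {$, else, id, true}; in N::=G G (occurrence 1), G is followed by G with FIRST {epsilon, id, true}; in N::=G G (occurrence 1), the suffix after G is nullable, so FOLLOW(G) ⊇ FOLLOW(N) = {id}; in N::=G G (occurrence 2), the suffix after G is empty, so FOLLOW(G) ⊇ FOLLOW(N) = {id}; in G::=true G S, G is followed by S with FIRST {epsilon, id, true}; in G::=true G S, the suffix after G is nullable (adds nothing new). Thus FOLLOW(G) = {$, else, id, true}.

{$, else, id, true}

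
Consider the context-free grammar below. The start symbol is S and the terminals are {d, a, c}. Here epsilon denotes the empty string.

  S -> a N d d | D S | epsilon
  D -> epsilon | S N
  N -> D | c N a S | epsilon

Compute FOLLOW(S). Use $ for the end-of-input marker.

{$, a, c, d}

FIRST(S): from S->a N d d we get {a}; from S->D S we get {epsilon, a, c}; from S->epsilon we get {epsilon}. So FIRST(S) = {epsilon, a, c}.
FIRST(D): from D->epsilon we get {epsilon}; from D->S N we get {epsilon, a, c}. So FIRST(D) = {epsilon, a, c}.
FIRST(N): from N->D we get {epsilon, a, c}; from N->c N a S we get {c}; from N->epsilon we get {epsilon}. So FIRST(N) = {epsilon, a, c}.
FOLLOW(S) includes $ since S is the start symbol.
FOLLOW(S): in S->D S, the suffix after S is empty (adds nothing new); in D->S N, S is followed by N with FIRST {epsilon, a, c}; in D->S N, the suffix after S is nullable, so FOLLOW(S) ⊇ FOLLOW(D) = {$, a, c, d}; in N->c N a S, the suffix after S is empty, so FOLLOW(S) ⊇ FOLLOW(N) = {$, a, c, d}. Thus FOLLOW(S) = {$, a, c, d}.
FOLLOW(D): in S->D S, D is followed by S with FIRST {epsilon, a, c}; in S->D S, the suffix after D is nullable, so FOLLOW(D) ⊇ FOLLOW(S) = {$, a, c, d}; in N->D, the suffix after D is empty, so FOLLOW(D) ⊇ FOLLOW(N) = {$, a, c, d}. Thus FOLLOW(D) = {$, a, c, d}.
FOLLOW(N): in S->a N d d, N is followed by d d with FIRST {d}; in D->S N, the suffix after N is empty, so FOLLOW(N) ⊇ FOLLOW(D) = {$, a, c, d}; in N->c N a S, N is followed by a S with FIRST {a}. Thus FOLLOW(N) = {$, a, c, d}.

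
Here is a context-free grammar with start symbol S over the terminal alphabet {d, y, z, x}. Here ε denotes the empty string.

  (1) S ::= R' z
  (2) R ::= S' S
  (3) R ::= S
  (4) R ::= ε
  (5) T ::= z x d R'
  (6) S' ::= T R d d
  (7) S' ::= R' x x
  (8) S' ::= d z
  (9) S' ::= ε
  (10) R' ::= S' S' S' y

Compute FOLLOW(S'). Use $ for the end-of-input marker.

{d, y, z}

FIRST(T): from T::=z x d R' we get {z}. So FIRST(T) = {z}.
FIRST(S): from S::=R' z we get {d, y, z}. So FIRST(S) = {d, y, z}.
FIRST(R): from R::=S' S we get {d, y, z}; from R::=S we get {d, y, z}; from R::=ε we get {ε}. So FIRST(R) = {ε, d, y, z}.
FIRST(S'): from S'::=T R d d we get {z}; from S'::=R' x x we get {d, y, z}; from S'::=d z we get {d}; from S'::=ε we get {ε}. So FIRST(S') = {ε, d, y, z}.
FIRST(R'): from R'::=S' S' S' y we get {d, y, z}. So FIRST(R') = {d, y, z}.
FOLLOW(S) includes $ since S is the start symbol.
FOLLOW(R): in S'::=T R d d, R is followed by d d with FIRST {d}. Thus FOLLOW(R) = {d}.
FOLLOW(S): in R::=S' S, the suffix after S is empty, so FOLLOW(S) ⊇ FOLLOW(R) = {d}; in R::=S, the suffix after S is empty, so FOLLOW(S) ⊇ FOLLOW(R) = {d}. Thus FOLLOW(S) = {$, d}.
FOLLOW(T): in S'::=T R d d, T is followed by R d d with FIRST {d, y, z}. Thus FOLLOW(T) = {d, y, z}.
FOLLOW(S'): in R::=S' S, S' is followed by S with FIRST {d, y, z}; in R'::=S' S' S' y (occurrence 1), S' is followed by S' S' y with FIRST {d, y, z}; in R'::=S' S' S' y (occurrence 2), S' is followed by S' y with FIRST {d, y, z}; in R'::=S' S' S' y (occurrence 3), S' is followed by y with FIRST {y}. Thus FOLLOW(S') = {d, y, z}.
FOLLOW(R'): in S::=R' z, R' is followed by z with FIRST {z}; in T::=z x d R', the suffix after R' is empty, so FOLLOW(R') ⊇ FOLLOW(T) = {d, y, z}; in S'::=R' x x, R' is followed by x x with FIRST {x}. Thus FOLLOW(R') = {d, x, y, z}.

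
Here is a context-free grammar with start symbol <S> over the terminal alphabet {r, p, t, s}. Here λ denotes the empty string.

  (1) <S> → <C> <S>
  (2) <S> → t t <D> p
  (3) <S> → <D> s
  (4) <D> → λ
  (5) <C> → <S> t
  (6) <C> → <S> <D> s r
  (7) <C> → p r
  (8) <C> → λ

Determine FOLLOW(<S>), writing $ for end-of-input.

FIRST(<D>) = {λ}
FIRST(<S>) = {p, s, t}  (via <C> <S>, <D> s)
FIRST(<C>) = {λ, p, s, t}  (via <S> t, <S> <D> s r)
FOLLOW(<S>) includes $ since <S> is the start symbol.
FOLLOW(<S>): in <S>→<C> <S>, the suffix after <S> is empty (adds nothing new); in <C>→<S> t, <S> is followed by t with FIRST {t}; in <C>→<S> <D> s r, <S> is followed by <D> s r with FIRST {s}. Thus FOLLOW(<S>) = {$, s, t}.
FOLLOW(<D>): in <S>→t t <D> p, <D> is followed by p with FIRST {p}; in <S>→<D> s, <D> is followed by s with FIRST {s}; in <C>→<S> <D> s r, <D> is followed by s r with FIRST {s}. Thus FOLLOW(<D>) = {p, s}.
FOLLOW(<C>): in <S>→<C> <S>, <C> is followed by <S> with FIRST {p, s, t}. Thus FOLLOW(<C>) = {p, s, t}.

{$, s, t}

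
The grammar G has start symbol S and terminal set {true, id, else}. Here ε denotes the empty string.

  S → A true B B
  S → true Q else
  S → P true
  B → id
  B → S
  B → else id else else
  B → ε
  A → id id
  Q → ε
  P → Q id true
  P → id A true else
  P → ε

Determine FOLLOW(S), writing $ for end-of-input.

{$, else, id, true}

FIRST(A): from A→id id we get {id}. So FIRST(A) = {id}.
FIRST(Q): from Q→ε we get {ε}. So FIRST(Q) = {ε}.
FIRST(P): from P→Q id true we get {id}; from P→id A true else we get {id}; from P→ε we get {ε}. So FIRST(P) = {ε, id}.
FIRST(S): from S→A true B B we get {id}; from S→true Q else we get {true}; from S→P true we get {id, true}. So FIRST(S) = {id, true}.
FIRST(B): from B→id we get {id}; from B→S we get {id, true}; from B→else id else else we get {else}; from B→ε we get {ε}. So FIRST(B) = {ε, else, id, true}.
FOLLOW(S) includes $ since S is the start symbol.
FOLLOW(A): in S→A true B B, A is followed by true B B with FIRST {true}; in P→id A true else, A is followed by true else with FIRST {true}. Thus FOLLOW(A) = {true}.
FOLLOW(Q): in S→true Q else, Q is followed by else with FIRST {else}; in P→Q id true, Q is followed by id true with FIRST {id}. Thus FOLLOW(Q) = {else, id}.
FOLLOW(P): in S→P true, P is followed by true with FIRST {true}. Thus FOLLOW(P) = {true}.
FOLLOW(S): in B→S, the suffix after S is empty, so FOLLOW(S) ⊇ FOLLOW(B) = {$, else, id, true}. Thus FOLLOW(S) = {$, else, id, true}.
FOLLOW(B): in S→A true B B (occurrence 1), B is followed by B with FIRST {ε, else, id, true}; in S→A true B B (occurrence 1), the suffix after B is nullable, so FOLLOW(B) ⊇ FOLLOW(S) = {$, else, id, true}; in S→A true B B (occurrence 2), the suffix after B is empty, so FOLLOW(B) ⊇ FOLLOW(S) = {$, else, id, true}. Thus FOLLOW(B) = {$, else, id, true}.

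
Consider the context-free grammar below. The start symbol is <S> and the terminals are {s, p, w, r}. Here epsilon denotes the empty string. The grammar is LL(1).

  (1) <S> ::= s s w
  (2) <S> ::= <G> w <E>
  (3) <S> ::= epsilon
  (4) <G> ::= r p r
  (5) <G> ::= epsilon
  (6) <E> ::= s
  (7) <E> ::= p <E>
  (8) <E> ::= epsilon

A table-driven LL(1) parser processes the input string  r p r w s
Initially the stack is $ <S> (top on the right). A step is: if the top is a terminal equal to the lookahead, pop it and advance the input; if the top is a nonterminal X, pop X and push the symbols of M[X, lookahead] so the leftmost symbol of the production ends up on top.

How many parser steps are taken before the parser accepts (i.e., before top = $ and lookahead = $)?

8

     Stack          Input        Action
  1  $ <S>          r p r w s $  expand <S> ::= <G> w <E>
  2  $ <E> w <G>    r p r w s $  expand <G> ::= r p r
  3  $ <E> w r p r  r p r w s $  match r
  4  $ <E> w r p    p r w s $    match p
  5  $ <E> w r      r w s $      match r
  6  $ <E> w        w s $        match w
  7  $ <E>          s $          expand <E> ::= s
  8  $ s            s $          match s
Accept reached after 8 steps.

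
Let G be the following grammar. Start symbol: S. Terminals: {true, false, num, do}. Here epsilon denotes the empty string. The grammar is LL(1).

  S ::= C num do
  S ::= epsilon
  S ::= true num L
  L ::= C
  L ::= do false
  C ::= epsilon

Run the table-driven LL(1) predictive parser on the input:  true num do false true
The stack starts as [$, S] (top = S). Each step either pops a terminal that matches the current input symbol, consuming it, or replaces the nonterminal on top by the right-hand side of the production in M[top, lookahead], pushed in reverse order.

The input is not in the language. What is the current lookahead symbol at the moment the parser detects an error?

true

step 1: stack=$ S  input=true num do false true $  — expand S ::= true num L
step 2: stack=$ L num true  input=true num do false true $  — match true
step 3: stack=$ L num  input=num do false true $  — match num
step 4: stack=$ L  input=do false true $  — expand L ::= do false
step 5: stack=$ false do  input=do false true $  — match do
step 6: stack=$ false  input=false true $  — match false
step 7: stack=$  input=true $  — error: stack empty but input remains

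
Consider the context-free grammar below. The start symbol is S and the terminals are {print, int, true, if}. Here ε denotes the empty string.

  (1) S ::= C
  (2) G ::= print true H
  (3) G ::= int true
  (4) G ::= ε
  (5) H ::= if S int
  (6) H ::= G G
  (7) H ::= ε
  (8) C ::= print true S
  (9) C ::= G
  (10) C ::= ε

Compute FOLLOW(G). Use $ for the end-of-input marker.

{$, int, print}

FIRST(G): from G::=print true H we get {print}; from G::=int true we get {int}; from G::=ε we get {ε}. So FIRST(G) = {ε, int, print}.
FIRST(H): from H::=if S int we get {if}; from H::=G G we get {ε, int, print}; from H::=ε we get {ε}. So FIRST(H) = {ε, if, int, print}.
FIRST(C): from C::=print true S we get {print}; from C::=G we get {ε, int, print}; from C::=ε we get {ε}. So FIRST(C) = {ε, int, print}.
FIRST(S): from S::=C we get {ε, int, print}. So FIRST(S) = {ε, int, print}.
FOLLOW(S) includes $ since S is the start symbol.
FOLLOW(S): in H::=if S int, S is followed by int with FIRST {int}; in C::=print true S, the suffix after S is empty, so FOLLOW(S) ⊇ FOLLOW(C) = {$, int}. Thus FOLLOW(S) = {$, int}.
FOLLOW(C): in S::=C, the suffix after C is empty, so FOLLOW(C) ⊇ FOLLOW(S) = {$, int}. Thus FOLLOW(C) = {$, int}.
FOLLOW(G): in H::=G G (occurrence 1), G is followed by G with FIRST {ε, int, print}; in H::=G G (occurrence 1), the suffix after G is nullable, so FOLLOW(G) ⊇ FOLLOW(H) = {$, int, print}; in H::=G G (occurrence 2), the suffix after G is empty, so FOLLOW(G) ⊇ FOLLOW(H) = {$, int, print}; in C::=G, the suffix after G is empty, so FOLLOW(G) ⊇ FOLLOW(C) = {$, int}. Thus FOLLOW(G) = {$, int, print}.
FOLLOW(H): in G::=print true H, the suffix after H is empty, so FOLLOW(H) ⊇ FOLLOW(G) = {$, int, print}. Thus FOLLOW(H) = {$, int, print}.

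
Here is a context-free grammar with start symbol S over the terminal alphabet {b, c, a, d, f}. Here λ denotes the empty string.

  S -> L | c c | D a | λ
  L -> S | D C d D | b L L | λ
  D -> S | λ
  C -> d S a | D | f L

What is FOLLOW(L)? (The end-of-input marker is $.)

{$, a, b, c, d, f}

FIRST(S) = {λ, a, b, c, d, f}  (via L, D a)
FIRST(D) = {λ, a, b, c, d, f}  (via S)
FIRST(C) = {λ, a, b, c, d, f}  (via D)
FIRST(L) = {λ, a, b, c, d, f}  (via S, D C d D)
FOLLOW(S) includes $ since S is the start symbol.
FOLLOW(C): in L->D C d D, C is followed by d D with FIRST {d}. Thus FOLLOW(C) = {d}.
FOLLOW(S): in L->S, the suffix after S is empty, so FOLLOW(S) ⊇ FOLLOW(L) = {$, a, b, c, d, f}; in D->S, the suffix after S is empty, so FOLLOW(S) ⊇ FOLLOW(D) = {$, a, b, c, d, f}; in C->d S a, S is followed by a with FIRST {a}. Thus FOLLOW(S) = {$, a, b, c, d, f}.
FOLLOW(L): in S->L, the suffix after L is empty, so FOLLOW(L) ⊇ FOLLOW(S) = {$, a, b, c, d, f}; in L->b L L (occurrence 1), L is followed by L with FIRST {λ, a, b, c, d, f}; in L->b L L (occurrence 1), the suffix after L is nullable (adds nothing new); in L->b L L (occurrence 2), the suffix after L is empty (adds nothing new); in C->f L, the suffix after L is empty, so FOLLOW(L) ⊇ FOLLOW(C) = {d}. Thus FOLLOW(L) = {$, a, b, c, d, f}.
FOLLOW(D): in S->D a, D is followed by a with FIRST {a}; in L->D C d D (occurrence 1), D is followed by C d D with FIRST {a, b, c, d, f}; in L->D C d D (occurrence 2), the suffix after D is empty, so FOLLOW(D) ⊇ FOLLOW(L) = {$, a, b, c, d, f}; in C->D, the suffix after D is empty, so FOLLOW(D) ⊇ FOLLOW(C) = {d}. Thus FOLLOW(D) = {$, a, b, c, d, f}.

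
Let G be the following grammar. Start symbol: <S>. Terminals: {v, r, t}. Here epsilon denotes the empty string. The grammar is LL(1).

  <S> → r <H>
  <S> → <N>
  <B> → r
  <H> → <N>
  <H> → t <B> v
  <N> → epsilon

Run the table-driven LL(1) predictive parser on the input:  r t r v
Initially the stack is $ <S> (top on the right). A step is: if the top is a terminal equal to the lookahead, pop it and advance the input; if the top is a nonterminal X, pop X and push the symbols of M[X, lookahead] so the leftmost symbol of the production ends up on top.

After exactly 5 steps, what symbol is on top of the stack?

r

step 1: stack=$ <S>  input=r t r v $  — expand <S> → r <H>
step 2: stack=$ <H> r  input=r t r v $  — match r
step 3: stack=$ <H>  input=t r v $  — expand <H> → t <B> v
step 4: stack=$ v <B> t  input=t r v $  — match t
step 5: stack=$ v <B>  input=r v $  — expand <B> → r
Stack after step 5: $ v r (top = r).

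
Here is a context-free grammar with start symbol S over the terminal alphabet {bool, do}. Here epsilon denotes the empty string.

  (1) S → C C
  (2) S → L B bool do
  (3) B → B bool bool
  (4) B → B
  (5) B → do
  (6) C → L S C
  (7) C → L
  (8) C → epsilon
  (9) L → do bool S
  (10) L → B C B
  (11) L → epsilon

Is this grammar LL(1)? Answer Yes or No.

FIRST(S) = {epsilon, do}
FIRST(B) = {do}
FIRST(C) = {epsilon, do}
FIRST(L) = {epsilon, do}
FOLLOW(S) = {$, do}
FOLLOW(B) = {$, bool, do}
FOLLOW(C) = {$, do}
FOLLOW(L) = {$, do}
Cell M[B, do] receives both B → B bool bool and B → B and B → do — the grammar is not LL(1).

No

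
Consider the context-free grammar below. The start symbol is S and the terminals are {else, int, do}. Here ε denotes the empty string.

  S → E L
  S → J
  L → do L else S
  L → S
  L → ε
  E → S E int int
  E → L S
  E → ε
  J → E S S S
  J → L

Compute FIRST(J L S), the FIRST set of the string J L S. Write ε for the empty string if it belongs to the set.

{ε, do, int}

FIRST(S): from S→E L we get {ε, do, int}; from S→J we get {ε, do, int}. So FIRST(S) = {ε, do, int}.
FIRST(L): from L→do L else S we get {do}; from L→S we get {ε, do, int}; from L→ε we get {ε}. So FIRST(L) = {ε, do, int}.
FIRST(E): from E→S E int int we get {do, int}; from E→L S we get {ε, do, int}; from E→ε we get {ε}. So FIRST(E) = {ε, do, int}.
FIRST(J): from J→E S S S we get {ε, do, int}; from J→L we get {ε, do, int}. So FIRST(J) = {ε, do, int}.
FIRST(J L S): take FIRST of each symbol in turn, carrying on past any symbol whose FIRST contains ε; result {ε, do, int}.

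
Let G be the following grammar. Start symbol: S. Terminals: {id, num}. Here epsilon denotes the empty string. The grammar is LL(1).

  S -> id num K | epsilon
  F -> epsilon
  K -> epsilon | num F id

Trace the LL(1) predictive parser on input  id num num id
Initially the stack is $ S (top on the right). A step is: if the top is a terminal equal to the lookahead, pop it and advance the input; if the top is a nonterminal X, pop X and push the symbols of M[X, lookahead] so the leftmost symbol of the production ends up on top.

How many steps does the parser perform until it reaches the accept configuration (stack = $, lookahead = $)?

     Stack       Input            Action
  1  $ S         id num num id $  expand S -> id num K
  2  $ K num id  id num num id $  match id
  3  $ K num     num num id $     match num
  4  $ K         num id $         expand K -> num F id
  5  $ id F num  num id $         match num
  6  $ id F      id $             expand F -> epsilon
  7  $ id        id $             match id
Accept reached after 7 steps.

7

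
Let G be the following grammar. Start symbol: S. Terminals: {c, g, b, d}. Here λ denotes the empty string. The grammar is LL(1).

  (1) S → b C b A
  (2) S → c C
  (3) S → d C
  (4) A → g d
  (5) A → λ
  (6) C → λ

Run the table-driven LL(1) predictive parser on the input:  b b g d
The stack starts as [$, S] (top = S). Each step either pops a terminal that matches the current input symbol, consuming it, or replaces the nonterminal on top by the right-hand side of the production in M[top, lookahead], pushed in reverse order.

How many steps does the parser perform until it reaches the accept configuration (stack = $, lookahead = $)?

7

     Stack      Input      Action
  1  $ S        b b g d $  expand S → b C b A
  2  $ A b C b  b b g d $  match b
  3  $ A b C    b g d $    expand C → λ
  4  $ A b      b g d $    match b
  5  $ A        g d $      expand A → g d
  6  $ d g      g d $      match g
  7  $ d        d $        match d
Accept reached after 7 steps.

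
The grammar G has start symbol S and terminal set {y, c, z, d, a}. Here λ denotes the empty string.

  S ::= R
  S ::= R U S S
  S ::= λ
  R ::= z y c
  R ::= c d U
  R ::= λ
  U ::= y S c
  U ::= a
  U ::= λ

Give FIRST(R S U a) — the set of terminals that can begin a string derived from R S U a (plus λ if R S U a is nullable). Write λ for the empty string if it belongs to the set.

{a, c, y, z}

FIRST(R): from R::=z y c we get {z}; from R::=c d U we get {c}; from R::=λ we get {λ}. So FIRST(R) = {λ, c, z}.
FIRST(U): from U::=y S c we get {y}; from U::=a we get {a}; from U::=λ we get {λ}. So FIRST(U) = {λ, a, y}.
FIRST(S): from S::=R we get {λ, c, z}; from S::=R U S S we get {λ, a, c, y, z}; from S::=λ we get {λ}. So FIRST(S) = {λ, a, c, y, z}.
FIRST(R S U a): take FIRST of each symbol in turn, carrying on past any symbol whose FIRST contains λ; result {a, c, y, z}.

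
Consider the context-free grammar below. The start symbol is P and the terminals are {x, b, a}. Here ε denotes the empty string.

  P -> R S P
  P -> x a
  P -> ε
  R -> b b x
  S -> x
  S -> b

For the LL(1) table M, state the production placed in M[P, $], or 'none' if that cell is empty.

P -> ε

FIRST(R): from R->b b x we get {b}. So FIRST(R) = {b}.
FIRST(S): from S->x we get {x}; from S->b we get {b}. So FIRST(S) = {b, x}.
FIRST(P): from P->R S P we get {b}; from P->x a we get {x}; from P->ε we get {ε}. So FIRST(P) = {ε, b, x}.
FOLLOW(P) includes $ since P is the start symbol.
FOLLOW(P): in P->R S P, the suffix after P is empty (adds nothing new). Thus FOLLOW(P) = {$}.
For P -> R S P: FIRST(R S P) = {b}, so it goes in M[P, t] for t ∈ {b}.
For P -> x a: FIRST(x a) = {x}, so it goes in M[P, t] for t ∈ {x}.
For P -> ε: FIRST(ε) = {ε}, so it goes in M[P, t] for t ∈ {}; since ε ∈ FIRST, also for every t ∈ FOLLOW(P) = {$}.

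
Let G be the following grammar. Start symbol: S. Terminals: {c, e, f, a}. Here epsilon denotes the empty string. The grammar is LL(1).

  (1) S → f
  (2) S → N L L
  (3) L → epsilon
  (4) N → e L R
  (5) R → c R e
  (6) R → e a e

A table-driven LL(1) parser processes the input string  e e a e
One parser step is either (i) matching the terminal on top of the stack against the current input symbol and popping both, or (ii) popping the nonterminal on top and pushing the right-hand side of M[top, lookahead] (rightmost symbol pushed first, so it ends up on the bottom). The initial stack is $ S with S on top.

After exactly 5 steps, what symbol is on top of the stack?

     Stack        Input      Action
  1  $ S          e e a e $  expand S → N L L
  2  $ L L N      e e a e $  expand N → e L R
  3  $ L L R L e  e e a e $  match e
  4  $ L L R L    e a e $    expand L → epsilon
  5  $ L L R      e a e $    expand R → e a e
Stack after step 5: $ L L e a e (top = e).

e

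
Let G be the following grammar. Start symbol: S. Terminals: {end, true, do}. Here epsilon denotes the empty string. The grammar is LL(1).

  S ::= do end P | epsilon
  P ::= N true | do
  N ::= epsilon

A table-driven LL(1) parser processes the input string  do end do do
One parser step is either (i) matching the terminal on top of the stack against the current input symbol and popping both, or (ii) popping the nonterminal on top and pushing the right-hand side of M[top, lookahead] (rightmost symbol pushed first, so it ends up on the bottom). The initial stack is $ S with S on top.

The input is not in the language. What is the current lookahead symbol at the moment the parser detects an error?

step 1: stack=$ S  input=do end do do $  — expand S ::= do end P
step 2: stack=$ P end do  input=do end do do $  — match do
step 3: stack=$ P end  input=end do do $  — match end
step 4: stack=$ P  input=do do $  — expand P ::= do
step 5: stack=$ do  input=do do $  — match do
step 6: stack=$  input=do $  — error: stack empty but input remains

do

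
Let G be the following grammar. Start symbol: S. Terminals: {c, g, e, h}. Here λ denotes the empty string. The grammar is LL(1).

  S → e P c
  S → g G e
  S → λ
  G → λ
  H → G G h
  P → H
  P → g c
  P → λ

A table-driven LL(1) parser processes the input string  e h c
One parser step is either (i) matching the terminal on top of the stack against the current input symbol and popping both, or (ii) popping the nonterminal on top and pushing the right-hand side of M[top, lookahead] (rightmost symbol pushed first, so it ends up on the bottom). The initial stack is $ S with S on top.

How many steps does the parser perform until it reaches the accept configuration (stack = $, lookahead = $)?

     Stack      Input    Action
  1  $ S        e h c $  expand S → e P c
  2  $ c P e    e h c $  match e
  3  $ c P      h c $    expand P → H
  4  $ c H      h c $    expand H → G G h
  5  $ c h G G  h c $    expand G → λ
  6  $ c h G    h c $    expand G → λ
  7  $ c h      h c $    match h
  8  $ c        c $      match c
Accept reached after 8 steps.

8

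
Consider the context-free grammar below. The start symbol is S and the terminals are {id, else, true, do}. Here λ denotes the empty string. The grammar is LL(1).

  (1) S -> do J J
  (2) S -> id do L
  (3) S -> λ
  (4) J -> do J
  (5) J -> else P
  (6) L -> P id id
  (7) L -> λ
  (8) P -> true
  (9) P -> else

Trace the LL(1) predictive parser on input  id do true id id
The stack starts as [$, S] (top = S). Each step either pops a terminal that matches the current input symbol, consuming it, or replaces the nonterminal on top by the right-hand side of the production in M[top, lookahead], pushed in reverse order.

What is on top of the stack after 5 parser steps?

     Stack      Input               Action
  1  $ S        id do true id id $  expand S -> id do L
  2  $ L do id  id do true id id $  match id
  3  $ L do     do true id id $     match do
  4  $ L        true id id $        expand L -> P id id
  5  $ id id P  true id id $        expand P -> true
Stack after step 5: $ id id true (top = true).

true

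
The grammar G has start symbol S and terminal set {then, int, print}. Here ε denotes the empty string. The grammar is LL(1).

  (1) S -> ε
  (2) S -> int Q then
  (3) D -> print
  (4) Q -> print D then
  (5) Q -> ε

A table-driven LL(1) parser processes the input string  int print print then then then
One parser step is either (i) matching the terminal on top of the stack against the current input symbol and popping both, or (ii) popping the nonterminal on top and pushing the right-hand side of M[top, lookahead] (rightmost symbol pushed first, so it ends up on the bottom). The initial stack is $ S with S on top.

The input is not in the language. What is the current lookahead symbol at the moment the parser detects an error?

then

     Stack                Input                             Action
  1  $ S                  int print print then then then $  expand S -> int Q then
  2  $ then Q int         int print print then then then $  match int
  3  $ then Q             print print then then then $      expand Q -> print D then
  4  $ then then D print  print print then then then $      match print
  5  $ then then D        print then then then $            expand D -> print
  6  $ then then print    print then then then $            match print
  7  $ then then          then then then $                  match then
  8  $ then               then then $                       match then
  9  $                    then $                            error: stack empty but input remains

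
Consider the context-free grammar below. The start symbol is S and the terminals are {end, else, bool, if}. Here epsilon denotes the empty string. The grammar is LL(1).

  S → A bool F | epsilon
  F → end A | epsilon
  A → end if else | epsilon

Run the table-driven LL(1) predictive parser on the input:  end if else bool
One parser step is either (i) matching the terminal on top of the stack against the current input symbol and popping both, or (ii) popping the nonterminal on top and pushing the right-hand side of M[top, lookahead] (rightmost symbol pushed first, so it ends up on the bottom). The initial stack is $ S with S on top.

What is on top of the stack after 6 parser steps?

step 1: stack=$ S  input=end if else bool $  — expand S → A bool F
step 2: stack=$ F bool A  input=end if else bool $  — expand A → end if else
step 3: stack=$ F bool else if end  input=end if else bool $  — match end
step 4: stack=$ F bool else if  input=if else bool $  — match if
step 5: stack=$ F bool else  input=else bool $  — match else
step 6: stack=$ F bool  input=bool $  — match bool
Stack after step 6: $ F (top = F).

F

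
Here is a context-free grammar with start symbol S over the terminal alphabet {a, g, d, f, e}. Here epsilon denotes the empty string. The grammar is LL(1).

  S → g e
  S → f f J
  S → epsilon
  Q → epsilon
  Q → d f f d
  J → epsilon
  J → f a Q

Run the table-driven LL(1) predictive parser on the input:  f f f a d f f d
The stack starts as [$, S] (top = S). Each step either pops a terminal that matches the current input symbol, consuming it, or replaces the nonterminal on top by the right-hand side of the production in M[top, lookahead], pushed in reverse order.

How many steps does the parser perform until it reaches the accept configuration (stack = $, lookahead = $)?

step 1: stack=$ S  input=f f f a d f f d $  — expand S → f f J
step 2: stack=$ J f f  input=f f f a d f f d $  — match f
step 3: stack=$ J f  input=f f a d f f d $  — match f
step 4: stack=$ J  input=f a d f f d $  — expand J → f a Q
step 5: stack=$ Q a f  input=f a d f f d $  — match f
step 6: stack=$ Q a  input=a d f f d $  — match a
step 7: stack=$ Q  input=d f f d $  — expand Q → d f f d
step 8: stack=$ d f f d  input=d f f d $  — match d
step 9: stack=$ d f f  input=f f d $  — match f
step 10: stack=$ d f  input=f d $  — match f
step 11: stack=$ d  input=d $  — match d
Accept reached after 11 steps.

11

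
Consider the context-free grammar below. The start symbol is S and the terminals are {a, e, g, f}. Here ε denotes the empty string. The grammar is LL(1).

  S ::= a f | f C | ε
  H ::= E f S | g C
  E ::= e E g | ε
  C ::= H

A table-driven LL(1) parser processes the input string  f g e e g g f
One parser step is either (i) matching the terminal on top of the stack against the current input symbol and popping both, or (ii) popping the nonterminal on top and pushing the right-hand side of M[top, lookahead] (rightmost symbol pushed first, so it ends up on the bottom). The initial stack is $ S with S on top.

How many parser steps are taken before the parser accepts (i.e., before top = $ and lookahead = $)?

16

step 1: stack=$ S  input=f g e e g g f $  — expand S ::= f C
step 2: stack=$ C f  input=f g e e g g f $  — match f
step 3: stack=$ C  input=g e e g g f $  — expand C ::= H
step 4: stack=$ H  input=g e e g g f $  — expand H ::= g C
step 5: stack=$ C g  input=g e e g g f $  — match g
step 6: stack=$ C  input=e e g g f $  — expand C ::= H
step 7: stack=$ H  input=e e g g f $  — expand H ::= E f S
step 8: stack=$ S f E  input=e e g g f $  — expand E ::= e E g
step 9: stack=$ S f g E e  input=e e g g f $  — match e
step 10: stack=$ S f g E  input=e g g f $  — expand E ::= e E g
step 11: stack=$ S f g g E e  input=e g g f $  — match e
step 12: stack=$ S f g g E  input=g g f $  — expand E ::= ε
step 13: stack=$ S f g g  input=g g f $  — match g
step 14: stack=$ S f g  input=g f $  — match g
step 15: stack=$ S f  input=f $  — match f
step 16: stack=$ S  input=$  — expand S ::= ε
Accept reached after 16 steps.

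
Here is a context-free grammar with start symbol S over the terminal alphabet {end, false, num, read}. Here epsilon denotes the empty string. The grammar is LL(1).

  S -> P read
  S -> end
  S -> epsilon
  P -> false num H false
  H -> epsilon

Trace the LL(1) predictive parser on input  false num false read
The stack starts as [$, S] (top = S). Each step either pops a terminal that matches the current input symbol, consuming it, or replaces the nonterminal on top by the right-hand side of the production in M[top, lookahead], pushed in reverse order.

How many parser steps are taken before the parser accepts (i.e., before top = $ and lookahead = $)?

7

     Stack                     Input                   Action
  1  $ S                       false num false read $  expand S -> P read
  2  $ read P                  false num false read $  expand P -> false num H false
  3  $ read false H num false  false num false read $  match false
  4  $ read false H num        num false read $        match num
  5  $ read false H            false read $            expand H -> epsilon
  6  $ read false              false read $            match false
  7  $ read                    read $                  match read
Accept reached after 7 steps.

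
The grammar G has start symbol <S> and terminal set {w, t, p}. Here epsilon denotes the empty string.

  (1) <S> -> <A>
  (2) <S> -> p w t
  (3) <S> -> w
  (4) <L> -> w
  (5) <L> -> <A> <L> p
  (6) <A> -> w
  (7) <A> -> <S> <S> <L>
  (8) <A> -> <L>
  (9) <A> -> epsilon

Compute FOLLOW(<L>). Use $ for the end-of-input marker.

FIRST(<S>): from <S>-><A> we get {epsilon, p, w}; from <S>->p w t we get {p}; from <S>->w we get {w}. So FIRST(<S>) = {epsilon, p, w}.
FIRST(<L>): from <L>->w we get {w}; from <L>-><A> <L> p we get {p, w}. So FIRST(<L>) = {p, w}.
FIRST(<A>): from <A>->w we get {w}; from <A>-><S> <S> <L> we get {p, w}; from <A>-><L> we get {p, w}; from <A>->epsilon we get {epsilon}. So FIRST(<A>) = {epsilon, p, w}.
FOLLOW(<S>) includes $ since <S> is the start symbol.
FOLLOW(<S>): in <A>-><S> <S> <L> (occurrence 1), <S> is followed by <S> <L> with FIRST {p, w}; in <A>-><S> <S> <L> (occurrence 2), <S> is followed by <L> with FIRST {p, w}. Thus FOLLOW(<S>) = {$, p, w}.
FOLLOW(<A>): in <S>-><A>, the suffix after <A> is empty, so FOLLOW(<A>) ⊇ FOLLOW(<S>) = {$, p, w}; in <L>-><A> <L> p, <A> is followed by <L> p with FIRST {p, w}. Thus FOLLOW(<A>) = {$, p, w}.
FOLLOW(<L>): in <L>-><A> <L> p, <L> is followed by p with FIRST {p}; in <A>-><S> <S> <L>, the suffix after <L> is empty, so FOLLOW(<L>) ⊇ FOLLOW(<A>) = {$, p, w}; in <A>-><L>, the suffix after <L> is empty, so FOLLOW(<L>) ⊇ FOLLOW(<A>) = {$, p, w}. Thus FOLLOW(<L>) = {$, p, w}.

{$, p, w}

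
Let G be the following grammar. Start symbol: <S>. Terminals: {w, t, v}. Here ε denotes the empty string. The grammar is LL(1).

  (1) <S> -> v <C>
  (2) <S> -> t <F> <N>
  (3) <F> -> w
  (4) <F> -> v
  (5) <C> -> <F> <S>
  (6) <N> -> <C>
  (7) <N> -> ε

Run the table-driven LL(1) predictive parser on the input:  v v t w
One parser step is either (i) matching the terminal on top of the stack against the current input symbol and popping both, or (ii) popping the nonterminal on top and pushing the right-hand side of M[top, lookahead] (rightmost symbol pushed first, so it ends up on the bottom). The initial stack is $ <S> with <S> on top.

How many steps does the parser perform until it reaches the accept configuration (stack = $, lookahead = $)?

10

step 1: stack=$ <S>  input=v v t w $  — expand <S> -> v <C>
step 2: stack=$ <C> v  input=v v t w $  — match v
step 3: stack=$ <C>  input=v t w $  — expand <C> -> <F> <S>
step 4: stack=$ <S> <F>  input=v t w $  — expand <F> -> v
step 5: stack=$ <S> v  input=v t w $  — match v
step 6: stack=$ <S>  input=t w $  — expand <S> -> t <F> <N>
step 7: stack=$ <N> <F> t  input=t w $  — match t
step 8: stack=$ <N> <F>  input=w $  — expand <F> -> w
step 9: stack=$ <N> w  input=w $  — match w
step 10: stack=$ <N>  input=$  — expand <N> -> ε
Accept reached after 10 steps.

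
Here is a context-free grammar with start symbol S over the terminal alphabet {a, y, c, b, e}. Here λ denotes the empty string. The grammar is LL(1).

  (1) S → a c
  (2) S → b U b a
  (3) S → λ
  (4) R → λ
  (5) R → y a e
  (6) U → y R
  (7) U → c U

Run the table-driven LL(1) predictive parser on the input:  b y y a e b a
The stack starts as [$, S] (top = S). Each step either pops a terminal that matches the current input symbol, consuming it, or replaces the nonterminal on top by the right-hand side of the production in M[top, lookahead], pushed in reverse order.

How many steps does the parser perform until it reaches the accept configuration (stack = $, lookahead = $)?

10

      Stack        Input            Action
   1  $ S          b y y a e b a $  expand S → b U b a
   2  $ a b U b    b y y a e b a $  match b
   3  $ a b U      y y a e b a $    expand U → y R
   4  $ a b R y    y y a e b a $    match y
   5  $ a b R      y a e b a $      expand R → y a e
   6  $ a b e a y  y a e b a $      match y
   7  $ a b e a    a e b a $        match a
   8  $ a b e      e b a $          match e
   9  $ a b        b a $            match b
  10  $ a          a $              match a
Accept reached after 10 steps.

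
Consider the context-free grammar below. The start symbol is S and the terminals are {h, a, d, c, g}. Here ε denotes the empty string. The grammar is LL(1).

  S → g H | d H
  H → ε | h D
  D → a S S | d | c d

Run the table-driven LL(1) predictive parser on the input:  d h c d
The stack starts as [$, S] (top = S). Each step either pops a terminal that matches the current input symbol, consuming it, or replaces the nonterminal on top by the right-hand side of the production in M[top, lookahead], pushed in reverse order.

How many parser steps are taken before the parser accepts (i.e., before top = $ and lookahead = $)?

     Stack  Input      Action
  1  $ S    d h c d $  expand S → d H
  2  $ H d  d h c d $  match d
  3  $ H    h c d $    expand H → h D
  4  $ D h  h c d $    match h
  5  $ D    c d $      expand D → c d
  6  $ d c  c d $      match c
  7  $ d    d $        match d
Accept reached after 7 steps.

7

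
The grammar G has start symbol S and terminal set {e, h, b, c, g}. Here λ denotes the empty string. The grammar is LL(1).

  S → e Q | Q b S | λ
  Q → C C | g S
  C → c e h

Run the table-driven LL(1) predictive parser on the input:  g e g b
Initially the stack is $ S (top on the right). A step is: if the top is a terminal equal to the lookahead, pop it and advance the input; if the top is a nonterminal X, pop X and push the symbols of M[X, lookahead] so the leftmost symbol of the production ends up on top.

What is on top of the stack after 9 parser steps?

     Stack      Input      Action
  1  $ S        g e g b $  expand S → Q b S
  2  $ S b Q    g e g b $  expand Q → g S
  3  $ S b S g  g e g b $  match g
  4  $ S b S    e g b $    expand S → e Q
  5  $ S b Q e  e g b $    match e
  6  $ S b Q    g b $      expand Q → g S
  7  $ S b S g  g b $      match g
  8  $ S b S    b $        expand S → λ
  9  $ S b      b $        match b
Stack after step 9: $ S (top = S).

S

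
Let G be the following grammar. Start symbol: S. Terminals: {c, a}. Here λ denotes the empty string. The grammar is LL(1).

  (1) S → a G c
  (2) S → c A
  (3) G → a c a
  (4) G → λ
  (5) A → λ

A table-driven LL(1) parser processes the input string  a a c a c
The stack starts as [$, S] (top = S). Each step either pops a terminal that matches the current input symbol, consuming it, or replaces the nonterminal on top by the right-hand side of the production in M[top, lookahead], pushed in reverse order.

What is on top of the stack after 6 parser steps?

c

step 1: stack=$ S  input=a a c a c $  — expand S → a G c
step 2: stack=$ c G a  input=a a c a c $  — match a
step 3: stack=$ c G  input=a c a c $  — expand G → a c a
step 4: stack=$ c a c a  input=a c a c $  — match a
step 5: stack=$ c a c  input=c a c $  — match c
step 6: stack=$ c a  input=a c $  — match a
Stack after step 6: $ c (top = c).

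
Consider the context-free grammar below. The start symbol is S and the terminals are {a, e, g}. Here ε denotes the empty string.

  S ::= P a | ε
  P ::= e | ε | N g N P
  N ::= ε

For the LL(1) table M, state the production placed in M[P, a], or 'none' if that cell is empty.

FIRST(N): from N::=ε we get {ε}. So FIRST(N) = {ε}.
FIRST(P): from P::=e we get {e}; from P::=ε we get {ε}; from P::=N g N P we get {g}. So FIRST(P) = {ε, e, g}.
FIRST(S): from S::=P a we get {a, e, g}; from S::=ε we get {ε}. So FIRST(S) = {ε, a, e, g}.
FOLLOW(S) includes $ since S is the start symbol.
FOLLOW(P): in S::=P a, P is followed by a with FIRST {a}; in P::=N g N P, the suffix after P is empty (adds nothing new). Thus FOLLOW(P) = {a}.
For P ::= e: FIRST(e) = {e}, so it goes in M[P, t] for t ∈ {e}.
For P ::= ε: FIRST(ε) = {ε}, so it goes in M[P, t] for t ∈ {}; since ε ∈ FIRST, also for every t ∈ FOLLOW(P) = {a}.
For P ::= N g N P: FIRST(N g N P) = {g}, so it goes in M[P, t] for t ∈ {g}.

P ::= ε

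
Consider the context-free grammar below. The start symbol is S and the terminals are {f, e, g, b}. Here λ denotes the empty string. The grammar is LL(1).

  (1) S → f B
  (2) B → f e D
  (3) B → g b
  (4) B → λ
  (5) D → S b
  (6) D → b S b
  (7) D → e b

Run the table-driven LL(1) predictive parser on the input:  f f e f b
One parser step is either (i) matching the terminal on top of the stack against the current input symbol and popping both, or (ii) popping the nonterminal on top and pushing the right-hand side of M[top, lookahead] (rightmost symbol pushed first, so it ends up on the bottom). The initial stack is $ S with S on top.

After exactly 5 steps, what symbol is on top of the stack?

     Stack    Input        Action
  1  $ S      f f e f b $  expand S → f B
  2  $ B f    f f e f b $  match f
  3  $ B      f e f b $    expand B → f e D
  4  $ D e f  f e f b $    match f
  5  $ D e    e f b $      match e
Stack after step 5: $ D (top = D).

D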